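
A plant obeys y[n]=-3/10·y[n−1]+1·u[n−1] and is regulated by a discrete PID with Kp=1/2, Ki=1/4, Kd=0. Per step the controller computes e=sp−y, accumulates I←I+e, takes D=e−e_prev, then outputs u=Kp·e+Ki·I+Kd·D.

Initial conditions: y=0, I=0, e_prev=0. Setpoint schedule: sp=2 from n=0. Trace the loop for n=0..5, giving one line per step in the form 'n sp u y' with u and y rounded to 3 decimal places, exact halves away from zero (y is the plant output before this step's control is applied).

(exact arithmetic carried between steps; '≈' marks a value shown rounded to 6 d.p. or computed from one; I and e_prev carry over from the previous line; the table rounds u and y to 3 d.p., halves away from zero)
n=0: y=0, sp=2, e=sp−y=2; I=2, D=e−e_prev=2; u=1/2·2+1/4·2+0·2=1.5; next y=-3/10·0+1·1.5=1.5
n=1: y=1.5, sp=2, e=sp−y=0.5; I=2.5, D=e−e_prev=-1.5; u=1/2·0.5+1/4·2.5+0·(-1.5)=0.875; next y=-3/10·1.5+1·0.875=0.425
n=2: y=0.425, sp=2, e=sp−y=1.575; I=4.075, D=e−e_prev=1.075; u=1/2·1.575+1/4·4.075+0·1.075=1.80625; next y=-3/10·0.425+1·1.80625=1.67875
n=3: y=1.67875, sp=2, e=sp−y=0.32125; I=4.39625, D=e−e_prev=-1.25375; u=1/2·0.32125+1/4·4.39625+0·(-1.25375)≈1.259688; next y=-3/10·1.67875+1·1.259688≈0.756063
n=4: y≈0.756063, sp=2, e=sp−y≈1.243938; I≈5.640188, D=e−e_prev≈0.922688; u=1/2·1.243938+1/4·5.640188+0·0.922688≈2.032016; next y=-3/10·0.756063+1·2.032016≈1.805197
n=5: y≈1.805197, sp=2, e=sp−y≈0.194803; I≈5.834991, D=e−e_prev≈-1.049134; u=1/2·0.194803+1/4·5.834991+0·(-1.049134)≈1.556149; next y=-3/10·1.805197+1·1.556149≈1.014590

0 2 1.500 0.000
1 2 0.875 1.500
2 2 1.806 0.425
3 2 1.260 1.679
4 2 2.032 0.756
5 2 1.556 1.805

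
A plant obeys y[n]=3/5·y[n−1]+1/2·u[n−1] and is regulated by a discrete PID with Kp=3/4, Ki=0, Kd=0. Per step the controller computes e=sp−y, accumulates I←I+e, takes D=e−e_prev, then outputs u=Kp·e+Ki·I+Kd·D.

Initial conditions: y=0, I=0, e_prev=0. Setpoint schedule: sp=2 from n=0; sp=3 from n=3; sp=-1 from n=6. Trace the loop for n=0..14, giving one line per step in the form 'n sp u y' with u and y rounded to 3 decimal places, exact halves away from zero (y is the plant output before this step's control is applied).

(exact arithmetic carried between steps; '≈' marks a value shown rounded to 6 d.p. or computed from one; I and e_prev carry over from the previous line; the table rounds u and y to 3 d.p., halves away from zero)
n=0: y=0, sp=2, e=sp−y=2; I=2, D=e−e_prev=2; u=3/4·2+0·2+0·2=1.5; next y=3/5·0+1/2·1.5=0.75
n=1: y=0.75, sp=2, e=sp−y=1.25; I=3.25, D=e−e_prev=-0.75; u=3/4·1.25+0·3.25+0·(-0.75)=0.9375; next y=3/5·0.75+1/2·0.9375=0.91875
n=2: y=0.91875, sp=2, e=sp−y=1.08125; I=4.33125, D=e−e_prev=-0.16875; u=3/4·1.08125+0·4.33125+0·(-0.16875)≈0.810938; next y=3/5·0.91875+1/2·0.810938≈0.956719
n=3: y≈0.956719, sp=3, e=sp−y≈2.043281; I≈6.374531, D=e−e_prev≈0.962031; u=3/4·2.043281+0·6.374531+0·0.962031≈1.532461; next y=3/5·0.956719+1/2·1.532461≈1.340262
n=4: y≈1.340262, sp=3, e=sp−y≈1.659738; I≈8.034270, D=e−e_prev≈-0.383543; u=3/4·1.659738+0·8.034270+0·(-0.383543)≈1.244804; next y=3/5·1.340262+1/2·1.244804≈1.426559
n=5: y≈1.426559, sp=3, e=sp−y≈1.573441; I≈9.607711, D=e−e_prev≈-0.086297; u=3/4·1.573441+0·9.607711+0·(-0.086297)≈1.180081; next y=3/5·1.426559+1/2·1.180081≈1.445976
n=6: y≈1.445976, sp=-1, e=sp−y≈-2.445976; I≈7.161735, D=e−e_prev≈-4.019417; u=3/4·(-2.445976)+0·7.161735+0·(-4.019417)≈-1.834482; next y=3/5·1.445976+1/2·(-1.834482)≈-0.049655
n=7: y≈-0.049655, sp=-1, e=sp−y≈-0.950345; I≈6.211390, D=e−e_prev≈1.495631; u=3/4·(-0.950345)+0·6.211390+0·1.495631≈-0.712758; next y=3/5·(-0.049655)+1/2·(-0.712758)≈-0.386172
n=8: y≈-0.386172, sp=-1, e=sp−y≈-0.613828; I≈5.597563, D=e−e_prev≈0.336517; u=3/4·(-0.613828)+0·5.597563+0·0.336517≈-0.460371; next y=3/5·(-0.386172)+1/2·(-0.460371)≈-0.461889
n=9: y≈-0.461889, sp=-1, e=sp−y≈-0.538111; I≈5.059452, D=e−e_prev≈0.075716; u=3/4·(-0.538111)+0·5.059452+0·0.075716≈-0.403583; next y=3/5·(-0.461889)+1/2·(-0.403583)≈-0.478925
n=10: y≈-0.478925, sp=-1, e=sp−y≈-0.521075; I≈4.538377, D=e−e_prev≈0.017036; u=3/4·(-0.521075)+0·4.538377+0·0.017036≈-0.390806; next y=3/5·(-0.478925)+1/2·(-0.390806)≈-0.482758
n=11: y≈-0.482758, sp=-1, e=sp−y≈-0.517242; I≈4.021135, D=e−e_prev≈0.003833; u=3/4·(-0.517242)+0·4.021135+0·0.003833≈-0.387931; next y=3/5·(-0.482758)+1/2·(-0.387931)≈-0.483621
n=12: y≈-0.483621, sp=-1, e=sp−y≈-0.516379; I≈3.504755, D=e−e_prev≈0.000862; u=3/4·(-0.516379)+0·3.504755+0·0.000862≈-0.387285; next y=3/5·(-0.483621)+1/2·(-0.387285)≈-0.483815
n=13: y≈-0.483815, sp=-1, e=sp−y≈-0.516185; I≈2.988570, D=e−e_prev≈0.000194; u=3/4·(-0.516185)+0·2.988570+0·0.000194≈-0.387139; next y=3/5·(-0.483815)+1/2·(-0.387139)≈-0.483858
n=14: y≈-0.483858, sp=-1, e=sp−y≈-0.516142; I≈2.472428, D=e−e_prev≈0.000044; u=3/4·(-0.516142)+0·2.472428+0·0.000044≈-0.387106; next y=3/5·(-0.483858)+1/2·(-0.387106)≈-0.483868

0 2 1.500 0.000
1 2 0.938 0.750
2 2 0.811 0.919
3 3 1.532 0.957
4 3 1.245 1.340
5 3 1.180 1.427
6 -1 -1.834 1.446
7 -1 -0.713 -0.050
8 -1 -0.460 -0.386
9 -1 -0.404 -0.462
10 -1 -0.391 -0.479
11 -1 -0.388 -0.483
12 -1 -0.387 -0.484
13 -1 -0.387 -0.484
14 -1 -0.387 -0.484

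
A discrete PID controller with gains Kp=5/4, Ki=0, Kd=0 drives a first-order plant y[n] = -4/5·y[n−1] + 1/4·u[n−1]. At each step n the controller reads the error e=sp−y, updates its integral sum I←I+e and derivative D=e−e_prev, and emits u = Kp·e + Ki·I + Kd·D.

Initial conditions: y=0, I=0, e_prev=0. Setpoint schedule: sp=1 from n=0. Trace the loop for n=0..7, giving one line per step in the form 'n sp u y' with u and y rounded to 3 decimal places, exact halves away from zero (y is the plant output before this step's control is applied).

(exact arithmetic carried between steps; '≈' marks a value shown rounded to 6 d.p. or computed from one; I and e_prev carry over from the previous line; the table rounds u and y to 3 d.p., halves away from zero)
n=0: y=0, sp=1, e=sp−y=1; I=1, D=e−e_prev=1; u=5/4·1+0·1+0·1=1.25; next y=-4/5·0+1/4·1.25=0.3125
n=1: y=0.3125, sp=1, e=sp−y=0.6875; I=1.6875, D=e−e_prev=-0.3125; u=5/4·0.6875+0·1.6875+0·(-0.3125)=0.859375; next y=-4/5·0.3125+1/4·0.859375≈-0.035156
n=2: y≈-0.035156, sp=1, e=sp−y≈1.035156; I≈2.722656, D=e−e_prev≈0.347656; u=5/4·1.035156+0·2.722656+0·0.347656≈1.293945; next y=-4/5·(-0.035156)+1/4·1.293945≈0.351611
n=3: y≈0.351611, sp=1, e=sp−y≈0.648389; I≈3.371045, D=e−e_prev≈-0.386768; u=5/4·0.648389+0·3.371045+0·(-0.386768)≈0.810486; next y=-4/5·0.351611+1/4·0.810486≈-0.078668
n=4: y≈-0.078668, sp=1, e=sp−y≈1.078668; I≈4.449713, D=e−e_prev≈0.430279; u=5/4·1.078668+0·4.449713+0·0.430279≈1.348335; next y=-4/5·(-0.078668)+1/4·1.348335≈0.400018
n=5: y≈0.400018, sp=1, e=sp−y≈0.599982; I≈5.049695, D=e−e_prev≈-0.478685; u=5/4·0.599982+0·5.049695+0·(-0.478685)≈0.749978; next y=-4/5·0.400018+1/4·0.749978≈-0.132520
n=6: y≈-0.132520, sp=1, e=sp−y≈1.132520; I≈6.182215, D=e−e_prev≈0.532537; u=5/4·1.132520+0·6.182215+0·0.532537≈1.415650; next y=-4/5·(-0.132520)+1/4·1.415650≈0.459928
n=7: y≈0.459928, sp=1, e=sp−y≈0.540072; I≈6.722286, D=e−e_prev≈-0.592448; u=5/4·0.540072+0·6.722286+0·(-0.592448)≈0.675090; next y=-4/5·0.459928+1/4·0.675090≈-0.199170

0 1 1.250 0.000
1 1 0.859 0.313
2 1 1.294 -0.035
3 1 0.810 0.352
4 1 1.348 -0.079
5 1 0.750 0.400
6 1 1.416 -0.133
7 1 0.675 0.460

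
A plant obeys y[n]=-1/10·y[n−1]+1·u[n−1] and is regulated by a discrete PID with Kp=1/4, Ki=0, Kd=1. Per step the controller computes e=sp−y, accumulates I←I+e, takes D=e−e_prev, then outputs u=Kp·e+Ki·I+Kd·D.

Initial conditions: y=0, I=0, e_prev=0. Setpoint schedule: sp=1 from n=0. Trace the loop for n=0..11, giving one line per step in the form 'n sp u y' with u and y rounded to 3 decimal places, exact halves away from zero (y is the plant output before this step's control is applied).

0 1 1.250 0.000
1 1 -1.313 1.250
2 1 3.297 -1.438
3 1 -5.488 3.441
4 1 10.981 -5.832
5 1 -20.038 11.564
6 1 38.307 -21.194
7 1 -71.477 40.426
8 1 135.076 -75.520
9 1 -253.555 142.628
10 1 477.650 -267.818
11 1 -898.107 504.432

(exact arithmetic carried between steps; '≈' marks a value shown rounded to 6 d.p. or computed from one; I and e_prev carry over from the previous line; the table rounds u and y to 3 d.p., halves away from zero)
n=0: y=0, sp=1, e=sp−y=1; I=1, D=e−e_prev=1; u=1/4·1+0·1+1·1=1.25; next y=-1/10·0+1·1.25=1.25
n=1: y=1.25, sp=1, e=sp−y=-0.25; I=0.75, D=e−e_prev=-1.25; u=1/4·(-0.25)+0·0.75+1·(-1.25)=-1.3125; next y=-1/10·1.25+1·(-1.3125)=-1.4375
n=2: y=-1.4375, sp=1, e=sp−y=2.4375; I=3.1875, D=e−e_prev=2.6875; u=1/4·2.4375+0·3.1875+1·2.6875=3.296875; next y=-1/10·(-1.4375)+1·3.296875=3.440625
n=3: y=3.440625, sp=1, e=sp−y=-2.440625; I=0.746875, D=e−e_prev=-4.878125; u=1/4·(-2.440625)+0·0.746875+1·(-4.878125)≈-5.488281; next y=-1/10·3.440625+1·(-5.488281)≈-5.832344
n=4: y≈-5.832344, sp=1, e=sp−y≈6.832344; I≈7.579219, D=e−e_prev≈9.272969; u=1/4·6.832344+0·7.579219+1·9.272969≈10.981055; next y=-1/10·(-5.832344)+1·10.981055≈11.564289
n=5: y≈11.564289, sp=1, e=sp−y≈-10.564289; I≈-2.985070, D=e−e_prev≈-17.396633; u=1/4·(-10.564289)+0·(-2.985070)+1·(-17.396633)≈-20.037705; next y=-1/10·11.564289+1·(-20.037705)≈-21.194134
n=6: y≈-21.194134, sp=1, e=sp−y≈22.194134; I≈19.209064, D=e−e_prev≈32.758423; u=1/4·22.194134+0·19.209064+1·32.758423≈38.306957; next y=-1/10·(-21.194134)+1·38.306957≈40.426370
n=7: y≈40.426370, sp=1, e=sp−y≈-39.426370; I≈-20.217306, D=e−e_prev≈-61.620504; u=1/4·(-39.426370)+0·(-20.217306)+1·(-61.620504)≈-71.477096; next y=-1/10·40.426370+1·(-71.477096)≈-75.519733
n=8: y≈-75.519733, sp=1, e=sp−y≈76.519733; I≈56.302427, D=e−e_prev≈115.946103; u=1/4·76.519733+0·56.302427+1·115.946103≈135.076037; next y=-1/10·(-75.519733)+1·135.076037≈142.628010
n=9: y≈142.628010, sp=1, e=sp−y≈-141.628010; I≈-85.325583, D=e−e_prev≈-218.147743; u=1/4·(-141.628010)+0·(-85.325583)+1·(-218.147743)≈-253.554746; next y=-1/10·142.628010+1·(-253.554746)≈-267.817547
n=10: y≈-267.817547, sp=1, e=sp−y≈268.817547; I≈183.491964, D=e−e_prev≈410.445557; u=1/4·268.817547+0·183.491964+1·410.445557≈477.649944; next y=-1/10·(-267.817547)+1·477.649944≈504.431698
n=11: y≈504.431698, sp=1, e=sp−y≈-503.431698; I≈-319.939734, D=e−e_prev≈-772.249245; u=1/4·(-503.431698)+0·(-319.939734)+1·(-772.249245)≈-898.107170; next y=-1/10·504.431698+1·(-898.107170)≈-948.550340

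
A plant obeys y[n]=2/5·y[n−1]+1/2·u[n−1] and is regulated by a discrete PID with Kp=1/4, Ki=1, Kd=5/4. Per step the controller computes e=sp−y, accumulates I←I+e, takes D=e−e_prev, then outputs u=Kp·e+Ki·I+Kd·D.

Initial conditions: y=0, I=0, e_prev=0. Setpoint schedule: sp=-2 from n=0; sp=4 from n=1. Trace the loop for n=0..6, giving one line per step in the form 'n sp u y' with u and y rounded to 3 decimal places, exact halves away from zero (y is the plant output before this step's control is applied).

0 -2 -5.000 0.000
1 4 16.750 -2.500
2 4 -12.063 7.375
3 4 23.047 -3.081
4 4 -16.373 10.291
5 4 29.954 -4.070
6 4 -23.475 13.349

(exact arithmetic carried between steps; '≈' marks a value shown rounded to 6 d.p. or computed from one; I and e_prev carry over from the previous line; the table rounds u and y to 3 d.p., halves away from zero)
n=0: y=0, sp=-2, e=sp−y=-2; I=-2, D=e−e_prev=-2; u=1/4·(-2)+1·(-2)+5/4·(-2)=-5; next y=2/5·0+1/2·(-5)=-2.5
n=1: y=-2.5, sp=4, e=sp−y=6.5; I=4.5, D=e−e_prev=8.5; u=1/4·6.5+1·4.5+5/4·8.5=16.75; next y=2/5·(-2.5)+1/2·16.75=7.375
n=2: y=7.375, sp=4, e=sp−y=-3.375; I=1.125, D=e−e_prev=-9.875; u=1/4·(-3.375)+1·1.125+5/4·(-9.875)=-12.0625; next y=2/5·7.375+1/2·(-12.0625)=-3.08125
n=3: y=-3.08125, sp=4, e=sp−y=7.08125; I=8.20625, D=e−e_prev=10.45625; u=1/4·7.08125+1·8.20625+5/4·10.45625=23.046875; next y=2/5·(-3.08125)+1/2·23.046875≈10.290938
n=4: y≈10.290938, sp=4, e=sp−y≈-6.290938; I≈1.915313, D=e−e_prev≈-13.372188; u=1/4·(-6.290938)+1·1.915313+5/4·(-13.372188)≈-16.372656; next y=2/5·10.290938+1/2·(-16.372656)≈-4.069953
n=5: y≈-4.069953, sp=4, e=sp−y≈8.069953; I≈9.985266, D=e−e_prev≈14.360891; u=1/4·8.069953+1·9.985266+5/4·14.360891≈29.953867; next y=2/5·(-4.069953)+1/2·29.953867≈13.348952
n=6: y≈13.348952, sp=4, e=sp−y≈-9.348952; I≈0.636313, D=e−e_prev≈-17.418905; u=1/4·(-9.348952)+1·0.636313+5/4·(-17.418905)≈-23.474557; next y=2/5·13.348952+1/2·(-23.474557)≈-6.397697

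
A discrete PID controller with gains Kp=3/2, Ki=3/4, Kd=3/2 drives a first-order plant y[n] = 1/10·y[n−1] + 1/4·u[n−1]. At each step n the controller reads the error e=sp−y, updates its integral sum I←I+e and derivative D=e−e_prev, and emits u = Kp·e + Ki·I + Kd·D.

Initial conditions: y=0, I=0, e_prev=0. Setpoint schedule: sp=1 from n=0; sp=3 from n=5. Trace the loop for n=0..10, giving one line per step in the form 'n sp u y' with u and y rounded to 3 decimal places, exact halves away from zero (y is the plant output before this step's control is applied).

0 1 3.750 0.000
1 1 -0.516 0.938
2 1 4.585 -0.035
3 1 -0.515 1.143
4 1 5.484 -0.014
5 3 6.819 1.370
6 3 5.348 1.842
7 3 8.127 1.521
8 3 6.270 2.184
9 3 9.369 1.786
10 3 6.926 2.521

(exact arithmetic carried between steps; '≈' marks a value shown rounded to 6 d.p. or computed from one; I and e_prev carry over from the previous line; the table rounds u and y to 3 d.p., halves away from zero)
n=0: y=0, sp=1, e=sp−y=1; I=1, D=e−e_prev=1; u=3/2·1+3/4·1+3/2·1=3.75; next y=1/10·0+1/4·3.75=0.9375
n=1: y=0.9375, sp=1, e=sp−y=0.0625; I=1.0625, D=e−e_prev=-0.9375; u=3/2·0.0625+3/4·1.0625+3/2·(-0.9375)=-0.515625; next y=1/10·0.9375+1/4·(-0.515625)≈-0.035156
n=2: y≈-0.035156, sp=1, e=sp−y≈1.035156; I≈2.097656, D=e−e_prev≈0.972656; u=3/2·1.035156+3/4·2.097656+3/2·0.972656≈4.584961; next y=1/10·(-0.035156)+1/4·4.584961≈1.142725
n=3: y≈1.142725, sp=1, e=sp−y≈-0.142725; I≈1.954932, D=e−e_prev≈-1.177881; u=3/2·(-0.142725)+3/4·1.954932+3/2·(-1.177881)≈-0.514709; next y=1/10·1.142725+1/4·(-0.514709)≈-0.014405
n=4: y≈-0.014405, sp=1, e=sp−y≈1.014405; I≈2.969337, D=e−e_prev≈1.157130; u=3/2·1.014405+3/4·2.969337+3/2·1.157130≈5.484304; next y=1/10·(-0.014405)+1/4·5.484304≈1.369636
n=5: y≈1.369636, sp=3, e=sp−y≈1.630364; I≈4.599701, D=e−e_prev≈0.615960; u=3/2·1.630364+3/4·4.599701+3/2·0.615960≈6.819262; next y=1/10·1.369636+1/4·6.819262≈1.841779
n=6: y≈1.841779, sp=3, e=sp−y≈1.158221; I≈5.757922, D=e−e_prev≈-0.472143; u=3/2·1.158221+3/4·5.757922+3/2·(-0.472143)≈5.347558; next y=1/10·1.841779+1/4·5.347558≈1.521067
n=7: y≈1.521067, sp=3, e=sp−y≈1.478933; I≈7.236855, D=e−e_prev≈0.320712; u=3/2·1.478933+3/4·7.236855+3/2·0.320712≈8.127108; next y=1/10·1.521067+1/4·8.127108≈2.183884
n=8: y≈2.183884, sp=3, e=sp−y≈0.816116; I≈8.052971, D=e−e_prev≈-0.662816; u=3/2·0.816116+3/4·8.052971+3/2·(-0.662816)≈6.269678; next y=1/10·2.183884+1/4·6.269678≈1.785808
n=9: y≈1.785808, sp=3, e=sp−y≈1.214192; I≈9.267163, D=e−e_prev≈0.398076; u=3/2·1.214192+3/4·9.267163+3/2·0.398076≈9.368774; next y=1/10·1.785808+1/4·9.368774≈2.520774
n=10: y≈2.520774, sp=3, e=sp−y≈0.479226; I≈9.746389, D=e−e_prev≈-0.734966; u=3/2·0.479226+3/4·9.746389+3/2·(-0.734966)≈6.926181; next y=1/10·2.520774+1/4·6.926181≈1.983623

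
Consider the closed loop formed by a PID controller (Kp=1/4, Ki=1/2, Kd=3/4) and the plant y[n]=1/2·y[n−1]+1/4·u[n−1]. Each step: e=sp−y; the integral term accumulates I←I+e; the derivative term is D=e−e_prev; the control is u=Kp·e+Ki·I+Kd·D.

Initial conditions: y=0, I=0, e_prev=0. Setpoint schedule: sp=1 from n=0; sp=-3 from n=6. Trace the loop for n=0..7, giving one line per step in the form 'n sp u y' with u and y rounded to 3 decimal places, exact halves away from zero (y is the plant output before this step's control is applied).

0 1 1.500 0.000
1 1 0.688 0.375
2 1 1.305 0.359
3 1 1.394 0.506
4 1 1.607 0.601
5 1 1.726 0.702
6 -3 -4.169 0.783
7 -3 -0.850 -0.651

(exact arithmetic carried between steps; '≈' marks a value shown rounded to 6 d.p. or computed from one; I and e_prev carry over from the previous line; the table rounds u and y to 3 d.p., halves away from zero)
n=0: y=0, sp=1, e=sp−y=1; I=1, D=e−e_prev=1; u=1/4·1+1/2·1+3/4·1=1.5; next y=1/2·0+1/4·1.5=0.375
n=1: y=0.375, sp=1, e=sp−y=0.625; I=1.625, D=e−e_prev=-0.375; u=1/4·0.625+1/2·1.625+3/4·(-0.375)=0.6875; next y=1/2·0.375+1/4·0.6875=0.359375
n=2: y=0.359375, sp=1, e=sp−y=0.640625; I=2.265625, D=e−e_prev=0.015625; u=1/4·0.640625+1/2·2.265625+3/4·0.015625≈1.304688; next y=1/2·0.359375+1/4·1.304688≈0.505859
n=3: y≈0.505859, sp=1, e=sp−y≈0.494141; I≈2.759766, D=e−e_prev≈-0.146484; u=1/4·0.494141+1/2·2.759766+3/4·(-0.146484)≈1.393555; next y=1/2·0.505859+1/4·1.393555≈0.601318
n=4: y≈0.601318, sp=1, e=sp−y≈0.398682; I≈3.158447, D=e−e_prev≈-0.095459; u=1/4·0.398682+1/2·3.158447+3/4·(-0.095459)≈1.607300; next y=1/2·0.601318+1/4·1.607300≈0.702484
n=5: y≈0.702484, sp=1, e=sp−y≈0.297516; I≈3.455963, D=e−e_prev≈-0.101166; u=1/4·0.297516+1/2·3.455963+3/4·(-0.101166)≈1.726486; next y=1/2·0.702484+1/4·1.726486≈0.782864
n=6: y≈0.782864, sp=-3, e=sp−y≈-3.782864; I≈-0.326900, D=e−e_prev≈-4.080379; u=1/4·(-3.782864)+1/2·(-0.326900)+3/4·(-4.080379)≈-4.169451; next y=1/2·0.782864+1/4·(-4.169451)≈-0.650931
n=7: y≈-0.650931, sp=-3, e=sp−y≈-2.349069; I≈-2.675970, D=e−e_prev≈1.433794; u=1/4·(-2.349069)+1/2·(-2.675970)+3/4·1.433794≈-0.849906; next y=1/2·(-0.650931)+1/4·(-0.849906)≈-0.537942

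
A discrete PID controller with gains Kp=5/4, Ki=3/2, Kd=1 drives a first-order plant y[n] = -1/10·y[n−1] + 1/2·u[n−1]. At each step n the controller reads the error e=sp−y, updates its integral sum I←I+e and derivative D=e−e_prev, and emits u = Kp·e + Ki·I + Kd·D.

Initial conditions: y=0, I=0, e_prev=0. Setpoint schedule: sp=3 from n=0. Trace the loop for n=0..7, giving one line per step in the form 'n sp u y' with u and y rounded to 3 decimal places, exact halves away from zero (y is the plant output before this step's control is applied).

(exact arithmetic carried between steps; '≈' marks a value shown rounded to 6 d.p. or computed from one; I and e_prev carry over from the previous line; the table rounds u and y to 3 d.p., halves away from zero)
n=0: y=0, sp=3, e=sp−y=3; I=3, D=e−e_prev=3; u=5/4·3+3/2·3+1·3=11.25; next y=-1/10·0+1/2·11.25=5.625
n=1: y=5.625, sp=3, e=sp−y=-2.625; I=0.375, D=e−e_prev=-5.625; u=5/4·(-2.625)+3/2·0.375+1·(-5.625)=-8.34375; next y=-1/10·5.625+1/2·(-8.34375)=-4.734375
n=2: y=-4.734375, sp=3, e=sp−y=7.734375; I=8.109375, D=e−e_prev=10.359375; u=5/4·7.734375+3/2·8.109375+1·10.359375≈32.191406; next y=-1/10·(-4.734375)+1/2·32.191406≈16.569141
n=3: y≈16.569141, sp=3, e=sp−y≈-13.569141; I≈-5.459766, D=e−e_prev≈-21.303516; u=5/4·(-13.569141)+3/2·(-5.459766)+1·(-21.303516)≈-46.454590; next y=-1/10·16.569141+1/2·(-46.454590)≈-24.884209
n=4: y≈-24.884209, sp=3, e=sp−y≈27.884209; I≈22.424443, D=e−e_prev≈41.453350; u=5/4·27.884209+3/2·22.424443+1·41.453350≈109.945276; next y=-1/10·(-24.884209)+1/2·109.945276≈57.461059
n=5: y≈57.461059, sp=3, e=sp−y≈-54.461059; I≈-32.036615, D=e−e_prev≈-82.345268; u=5/4·(-54.461059)+3/2·(-32.036615)+1·(-82.345268)≈-198.476515; next y=-1/10·57.461059+1/2·(-198.476515)≈-104.984363
n=6: y≈-104.984363, sp=3, e=sp−y≈107.984363; I≈75.947748, D=e−e_prev≈162.445422; u=5/4·107.984363+3/2·75.947748+1·162.445422≈411.347498; next y=-1/10·(-104.984363)+1/2·411.347498≈216.172185
n=7: y≈216.172185, sp=3, e=sp−y≈-213.172185; I≈-137.224437, D=e−e_prev≈-321.156548; u=5/4·(-213.172185)+3/2·(-137.224437)+1·(-321.156548)≈-793.458436; next y=-1/10·216.172185+1/2·(-793.458436)≈-418.346436

0 3 11.250 0.000
1 3 -8.344 5.625
2 3 32.191 -4.734
3 3 -46.455 16.569
4 3 109.945 -24.884
5 3 -198.477 57.461
6 3 411.347 -104.984
7 3 -793.458 216.172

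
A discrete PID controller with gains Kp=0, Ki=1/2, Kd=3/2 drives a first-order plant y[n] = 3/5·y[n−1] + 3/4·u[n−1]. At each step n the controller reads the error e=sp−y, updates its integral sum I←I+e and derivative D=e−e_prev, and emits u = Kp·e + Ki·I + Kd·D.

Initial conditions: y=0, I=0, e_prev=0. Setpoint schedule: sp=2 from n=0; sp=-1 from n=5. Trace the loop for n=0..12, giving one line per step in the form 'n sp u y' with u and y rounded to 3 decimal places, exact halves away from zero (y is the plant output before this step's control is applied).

0 2 4.000 0.000
1 2 -4.000 3.000
2 2 8.400 -1.200
3 2 -9.860 5.580
4 2 17.774 -4.047
5 -1 -29.542 10.902
6 -1 44.465 -15.615
7 -1 -67.193 23.980
8 -1 99.683 -36.007
9 -1 -151.124 53.158
10 -1 224.757 -81.448
11 -1 -339.222 119.699
12 -1 506.740 -182.597

(exact arithmetic carried between steps; '≈' marks a value shown rounded to 6 d.p. or computed from one; I and e_prev carry over from the previous line; the table rounds u and y to 3 d.p., halves away from zero)
n=0: y=0, sp=2, e=sp−y=2; I=2, D=e−e_prev=2; u=0·2+1/2·2+3/2·2=4; next y=3/5·0+3/4·4=3
n=1: y=3, sp=2, e=sp−y=-1; I=1, D=e−e_prev=-3; u=0·(-1)+1/2·1+3/2·(-3)=-4; next y=3/5·3+3/4·(-4)=-1.2
n=2: y=-1.2, sp=2, e=sp−y=3.2; I=4.2, D=e−e_prev=4.2; u=0·3.2+1/2·4.2+3/2·4.2=8.4; next y=3/5·(-1.2)+3/4·8.4=5.58
n=3: y=5.58, sp=2, e=sp−y=-3.58; I=0.62, D=e−e_prev=-6.78; u=0·(-3.58)+1/2·0.62+3/2·(-6.78)=-9.86; next y=3/5·5.58+3/4·(-9.86)=-4.047
n=4: y=-4.047, sp=2, e=sp−y=6.047; I=6.667, D=e−e_prev=9.627; u=0·6.047+1/2·6.667+3/2·9.627=17.774; next y=3/5·(-4.047)+3/4·17.774=10.9023
n=5: y=10.9023, sp=-1, e=sp−y=-11.9023; I=-5.2353, D=e−e_prev=-17.9493; u=0·(-11.9023)+1/2·(-5.2353)+3/2·(-17.9493)=-29.5416; next y=3/5·10.9023+3/4·(-29.5416)=-15.61482
n=6: y=-15.61482, sp=-1, e=sp−y=14.61482; I=9.37952, D=e−e_prev=26.51712; u=0·14.61482+1/2·9.37952+3/2·26.51712=44.46544; next y=3/5·(-15.61482)+3/4·44.46544=23.980188
n=7: y=23.980188, sp=-1, e=sp−y=-24.980188; I=-15.600668, D=e−e_prev=-39.595008; u=0·(-24.980188)+1/2·(-15.600668)+3/2·(-39.595008)=-67.192846; next y=3/5·23.980188+3/4·(-67.192846)≈-36.006522
n=8: y≈-36.006522, sp=-1, e=sp−y≈35.006522; I≈19.405854, D=e−e_prev≈59.986710; u=0·35.006522+1/2·19.405854+3/2·59.986710≈99.682991; next y=3/5·(-36.006522)+3/4·99.682991≈53.158331
n=9: y≈53.158331, sp=-1, e=sp−y≈-54.158331; I≈-34.752477, D=e−e_prev≈-89.164852; u=0·(-54.158331)+1/2·(-34.752477)+3/2·(-89.164852)≈-151.123517; next y=3/5·53.158331+3/4·(-151.123517)≈-81.447639
n=10: y≈-81.447639, sp=-1, e=sp−y≈80.447639; I≈45.695162, D=e−e_prev≈134.605970; u=0·80.447639+1/2·45.695162+3/2·134.605970≈224.756536; next y=3/5·(-81.447639)+3/4·224.756536≈119.698818
n=11: y≈119.698818, sp=-1, e=sp−y≈-120.698818; I≈-75.003656, D=e−e_prev≈-201.146458; u=0·(-120.698818)+1/2·(-75.003656)+3/2·(-201.146458)≈-339.221514; next y=3/5·119.698818+3/4·(-339.221514)≈-182.596845
n=12: y≈-182.596845, sp=-1, e=sp−y≈181.596845; I≈106.593189, D=e−e_prev≈302.295663; u=0·181.596845+1/2·106.593189+3/2·302.295663≈506.740089; next y=3/5·(-182.596845)+3/4·506.740089≈270.496960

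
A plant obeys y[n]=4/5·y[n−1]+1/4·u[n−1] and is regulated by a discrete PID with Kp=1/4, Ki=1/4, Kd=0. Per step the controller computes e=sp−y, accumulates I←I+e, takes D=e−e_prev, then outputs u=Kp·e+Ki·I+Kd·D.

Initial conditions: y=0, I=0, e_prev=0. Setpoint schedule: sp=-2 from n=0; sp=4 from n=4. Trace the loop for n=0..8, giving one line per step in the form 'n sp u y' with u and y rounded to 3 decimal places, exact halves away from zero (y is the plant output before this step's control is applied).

0 -2 -1.000 0.000
1 -2 -1.375 -0.250
2 -2 -1.666 -0.544
3 -2 -1.876 -0.851
4 4 0.986 -1.150
5 4 2.036 -0.673
6 4 2.882 -0.030
7 4 3.526 0.697
8 4 3.981 1.439

(exact arithmetic carried between steps; '≈' marks a value shown rounded to 6 d.p. or computed from one; I and e_prev carry over from the previous line; the table rounds u and y to 3 d.p., halves away from zero)
n=0: y=0, sp=-2, e=sp−y=-2; I=-2, D=e−e_prev=-2; u=1/4·(-2)+1/4·(-2)+0·(-2)=-1; next y=4/5·0+1/4·(-1)=-0.25
n=1: y=-0.25, sp=-2, e=sp−y=-1.75; I=-3.75, D=e−e_prev=0.25; u=1/4·(-1.75)+1/4·(-3.75)+0·0.25=-1.375; next y=4/5·(-0.25)+1/4·(-1.375)=-0.54375
n=2: y=-0.54375, sp=-2, e=sp−y=-1.45625; I=-5.20625, D=e−e_prev=0.29375; u=1/4·(-1.45625)+1/4·(-5.20625)+0·0.29375=-1.665625; next y=4/5·(-0.54375)+1/4·(-1.665625)≈-0.851406
n=3: y≈-0.851406, sp=-2, e=sp−y≈-1.148594; I≈-6.354844, D=e−e_prev≈0.307656; u=1/4·(-1.148594)+1/4·(-6.354844)+0·0.307656≈-1.875859; next y=4/5·(-0.851406)+1/4·(-1.875859)≈-1.150090
n=4: y≈-1.150090, sp=4, e=sp−y≈5.150090; I≈-1.204754, D=e−e_prev≈6.298684; u=1/4·5.150090+1/4·(-1.204754)+0·6.298684≈0.986334; next y=4/5·(-1.150090)+1/4·0.986334≈-0.673488
n=5: y≈-0.673488, sp=4, e=sp−y≈4.673488; I≈3.468734, D=e−e_prev≈-0.476601; u=1/4·4.673488+1/4·3.468734+0·(-0.476601)≈2.035556; next y=4/5·(-0.673488)+1/4·2.035556≈-0.029902
n=6: y≈-0.029902, sp=4, e=sp−y≈4.029902; I≈7.498636, D=e−e_prev≈-0.643587; u=1/4·4.029902+1/4·7.498636+0·(-0.643587)≈2.882135; next y=4/5·(-0.029902)+1/4·2.882135≈0.696612
n=7: y≈0.696612, sp=4, e=sp−y≈3.303388; I≈10.802024, D=e−e_prev≈-0.726514; u=1/4·3.303388+1/4·10.802024+0·(-0.726514)≈3.526353; next y=4/5·0.696612+1/4·3.526353≈1.438878
n=8: y≈1.438878, sp=4, e=sp−y≈2.561122; I≈13.363146, D=e−e_prev≈-0.742266; u=1/4·2.561122+1/4·13.363146+0·(-0.742266)≈3.981067; next y=4/5·1.438878+1/4·3.981067≈2.146369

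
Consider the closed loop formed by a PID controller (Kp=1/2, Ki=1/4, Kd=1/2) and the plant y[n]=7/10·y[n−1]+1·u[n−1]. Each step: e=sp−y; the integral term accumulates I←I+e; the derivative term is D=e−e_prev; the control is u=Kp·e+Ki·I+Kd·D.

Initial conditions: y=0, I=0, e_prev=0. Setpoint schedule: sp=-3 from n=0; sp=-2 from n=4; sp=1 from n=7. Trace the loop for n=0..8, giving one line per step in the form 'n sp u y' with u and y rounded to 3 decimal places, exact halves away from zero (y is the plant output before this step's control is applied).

0 -3 -3.750 0.000
1 -3 1.688 -3.750
2 -3 -3.516 -0.938
3 -3 1.418 -4.172
4 -2 -1.993 -1.502
5 -2 0.645 -3.045
6 -2 -1.813 -1.486
7 1 4.297 -2.853
8 1 -3.365 2.299

(exact arithmetic carried between steps; '≈' marks a value shown rounded to 6 d.p. or computed from one; I and e_prev carry over from the previous line; the table rounds u and y to 3 d.p., halves away from zero)
n=0: y=0, sp=-3, e=sp−y=-3; I=-3, D=e−e_prev=-3; u=1/2·(-3)+1/4·(-3)+1/2·(-3)=-3.75; next y=7/10·0+1·(-3.75)=-3.75
n=1: y=-3.75, sp=-3, e=sp−y=0.75; I=-2.25, D=e−e_prev=3.75; u=1/2·0.75+1/4·(-2.25)+1/2·3.75=1.6875; next y=7/10·(-3.75)+1·1.6875=-0.9375
n=2: y=-0.9375, sp=-3, e=sp−y=-2.0625; I=-4.3125, D=e−e_prev=-2.8125; u=1/2·(-2.0625)+1/4·(-4.3125)+1/2·(-2.8125)=-3.515625; next y=7/10·(-0.9375)+1·(-3.515625)=-4.171875
n=3: y=-4.171875, sp=-3, e=sp−y=1.171875; I=-3.140625, D=e−e_prev=3.234375; u=1/2·1.171875+1/4·(-3.140625)+1/2·3.234375≈1.417969; next y=7/10·(-4.171875)+1·1.417969≈-1.502344
n=4: y≈-1.502344, sp=-2, e=sp−y≈-0.497656; I≈-3.638281, D=e−e_prev≈-1.669531; u=1/2·(-0.497656)+1/4·(-3.638281)+1/2·(-1.669531)≈-1.993164; next y=7/10·(-1.502344)+1·(-1.993164)≈-3.044805
n=5: y≈-3.044805, sp=-2, e=sp−y≈1.044805; I≈-2.593477, D=e−e_prev≈1.542461; u=1/2·1.044805+1/4·(-2.593477)+1/2·1.542461≈0.645264; next y=7/10·(-3.044805)+1·0.645264≈-1.486100
n=6: y≈-1.486100, sp=-2, e=sp−y≈-0.513900; I≈-3.107377, D=e−e_prev≈-1.558705; u=1/2·(-0.513900)+1/4·(-3.107377)+1/2·(-1.558705)≈-1.813147; next y=7/10·(-1.486100)+1·(-1.813147)≈-2.853417
n=7: y≈-2.853417, sp=1, e=sp−y≈3.853417; I≈0.746040, D=e−e_prev≈4.367317; u=1/2·3.853417+1/4·0.746040+1/2·4.367317≈4.296877; next y=7/10·(-2.853417)+1·4.296877≈2.299485
n=8: y≈2.299485, sp=1, e=sp−y≈-1.299485; I≈-0.553445, D=e−e_prev≈-5.152902; u=1/2·(-1.299485)+1/4·(-0.553445)+1/2·(-5.152902)≈-3.364555; next y=7/10·2.299485+1·(-3.364555)≈-1.754915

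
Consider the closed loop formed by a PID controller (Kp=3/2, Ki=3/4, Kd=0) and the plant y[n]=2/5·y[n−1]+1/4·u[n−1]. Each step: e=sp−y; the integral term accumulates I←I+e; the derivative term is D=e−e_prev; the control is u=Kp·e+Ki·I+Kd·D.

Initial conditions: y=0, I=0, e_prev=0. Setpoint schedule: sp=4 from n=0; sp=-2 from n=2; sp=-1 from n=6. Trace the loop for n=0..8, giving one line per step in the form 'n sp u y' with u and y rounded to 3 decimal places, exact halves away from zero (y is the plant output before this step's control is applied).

0 4 9.000 0.000
1 4 6.938 2.250
2 -2 -6.115 2.634
3 -2 -2.595 -0.475
4 -2 -2.920 -0.839
5 -2 -3.281 -1.065
6 -1 -1.325 -1.246
7 -1 -2.077 -0.830
8 -1 -2.157 -0.851

(exact arithmetic carried between steps; '≈' marks a value shown rounded to 6 d.p. or computed from one; I and e_prev carry over from the previous line; the table rounds u and y to 3 d.p., halves away from zero)
n=0: y=0, sp=4, e=sp−y=4; I=4, D=e−e_prev=4; u=3/2·4+3/4·4+0·4=9; next y=2/5·0+1/4·9=2.25
n=1: y=2.25, sp=4, e=sp−y=1.75; I=5.75, D=e−e_prev=-2.25; u=3/2·1.75+3/4·5.75+0·(-2.25)=6.9375; next y=2/5·2.25+1/4·6.9375=2.634375
n=2: y=2.634375, sp=-2, e=sp−y=-4.634375; I=1.115625, D=e−e_prev=-6.384375; u=3/2·(-4.634375)+3/4·1.115625+0·(-6.384375)≈-6.114844; next y=2/5·2.634375+1/4·(-6.114844)≈-0.474961
n=3: y≈-0.474961, sp=-2, e=sp−y≈-1.525039; I≈-0.409414, D=e−e_prev≈3.109336; u=3/2·(-1.525039)+3/4·(-0.409414)+0·3.109336≈-2.594619; next y=2/5·(-0.474961)+1/4·(-2.594619)≈-0.838639
n=4: y≈-0.838639, sp=-2, e=sp−y≈-1.161361; I≈-1.570775, D=e−e_prev≈0.363678; u=3/2·(-1.161361)+3/4·(-1.570775)+0·0.363678≈-2.920122; next y=2/5·(-0.838639)+1/4·(-2.920122)≈-1.065486
n=5: y≈-1.065486, sp=-2, e=sp−y≈-0.934514; I≈-2.505289, D=e−e_prev≈0.226847; u=3/2·(-0.934514)+3/4·(-2.505289)+0·0.226847≈-3.280737; next y=2/5·(-1.065486)+1/4·(-3.280737)≈-1.246379
n=6: y≈-1.246379, sp=-1, e=sp−y≈0.246379; I≈-2.258910, D=e−e_prev≈1.180893; u=3/2·0.246379+3/4·(-2.258910)+0·1.180893≈-1.324614; next y=2/5·(-1.246379)+1/4·(-1.324614)≈-0.829705
n=7: y≈-0.829705, sp=-1, e=sp−y≈-0.170295; I≈-2.429205, D=e−e_prev≈-0.416674; u=3/2·(-0.170295)+3/4·(-2.429205)+0·(-0.416674)≈-2.077346; next y=2/5·(-0.829705)+1/4·(-2.077346)≈-0.851219
n=8: y≈-0.851219, sp=-1, e=sp−y≈-0.148781; I≈-2.577986, D=e−e_prev≈0.021513; u=3/2·(-0.148781)+3/4·(-2.577986)+0·0.021513≈-2.156662; next y=2/5·(-0.851219)+1/4·(-2.156662)≈-0.879653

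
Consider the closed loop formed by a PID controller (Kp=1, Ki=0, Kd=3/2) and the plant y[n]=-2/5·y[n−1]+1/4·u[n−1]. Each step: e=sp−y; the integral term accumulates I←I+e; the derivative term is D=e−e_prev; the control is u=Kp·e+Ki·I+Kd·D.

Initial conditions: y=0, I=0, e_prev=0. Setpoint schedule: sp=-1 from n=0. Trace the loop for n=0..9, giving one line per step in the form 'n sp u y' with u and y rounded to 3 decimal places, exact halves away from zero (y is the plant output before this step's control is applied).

0 -1 -2.500 0.000
1 -1 0.563 -0.625
2 -1 -2.914 0.391
3 -1 1.798 -0.885
4 -1 -4.336 0.803
5 -1 3.718 -1.405
6 -1 -6.837 1.492
7 -1 7.002 -2.306
8 -1 -11.141 2.673
9 -1 12.645 -3.854

(exact arithmetic carried between steps; '≈' marks a value shown rounded to 6 d.p. or computed from one; I and e_prev carry over from the previous line; the table rounds u and y to 3 d.p., halves away from zero)
n=0: y=0, sp=-1, e=sp−y=-1; I=-1, D=e−e_prev=-1; u=1·(-1)+0·(-1)+3/2·(-1)=-2.5; next y=-2/5·0+1/4·(-2.5)=-0.625
n=1: y=-0.625, sp=-1, e=sp−y=-0.375; I=-1.375, D=e−e_prev=0.625; u=1·(-0.375)+0·(-1.375)+3/2·0.625=0.5625; next y=-2/5·(-0.625)+1/4·0.5625=0.390625
n=2: y=0.390625, sp=-1, e=sp−y=-1.390625; I=-2.765625, D=e−e_prev=-1.015625; u=1·(-1.390625)+0·(-2.765625)+3/2·(-1.015625)≈-2.914063; next y=-2/5·0.390625+1/4·(-2.914063)≈-0.884766
n=3: y≈-0.884766, sp=-1, e=sp−y≈-0.115234; I≈-2.880859, D=e−e_prev≈1.275391; u=1·(-0.115234)+0·(-2.880859)+3/2·1.275391≈1.797852; next y=-2/5·(-0.884766)+1/4·1.797852≈0.803369
n=4: y≈0.803369, sp=-1, e=sp−y≈-1.803369; I≈-4.684229, D=e−e_prev≈-1.688135; u=1·(-1.803369)+0·(-4.684229)+3/2·(-1.688135)≈-4.335571; next y=-2/5·0.803369+1/4·(-4.335571)≈-1.405240
n=5: y≈-1.405240, sp=-1, e=sp−y≈0.405240; I≈-4.278988, D=e−e_prev≈2.208610; u=1·0.405240+0·(-4.278988)+3/2·2.208610≈3.718155; next y=-2/5·(-1.405240)+1/4·3.718155≈1.491635
n=6: y≈1.491635, sp=-1, e=sp−y≈-2.491635; I≈-6.770623, D=e−e_prev≈-2.896875; u=1·(-2.491635)+0·(-6.770623)+3/2·(-2.896875)≈-6.836948; next y=-2/5·1.491635+1/4·(-6.836948)≈-2.305891
n=7: y≈-2.305891, sp=-1, e=sp−y≈1.305891; I≈-5.464732, D=e−e_prev≈3.797526; u=1·1.305891+0·(-5.464732)+3/2·3.797526≈7.002180; next y=-2/5·(-2.305891)+1/4·7.002180≈2.672901
n=8: y≈2.672901, sp=-1, e=sp−y≈-3.672901; I≈-9.137633, D=e−e_prev≈-4.978792; u=1·(-3.672901)+0·(-9.137633)+3/2·(-4.978792)≈-11.141090; next y=-2/5·2.672901+1/4·(-11.141090)≈-3.854433
n=9: y≈-3.854433, sp=-1, e=sp−y≈2.854433; I≈-6.283200, D=e−e_prev≈6.527334; u=1·2.854433+0·(-6.283200)+3/2·6.527334≈12.645434; next y=-2/5·(-3.854433)+1/4·12.645434≈4.703132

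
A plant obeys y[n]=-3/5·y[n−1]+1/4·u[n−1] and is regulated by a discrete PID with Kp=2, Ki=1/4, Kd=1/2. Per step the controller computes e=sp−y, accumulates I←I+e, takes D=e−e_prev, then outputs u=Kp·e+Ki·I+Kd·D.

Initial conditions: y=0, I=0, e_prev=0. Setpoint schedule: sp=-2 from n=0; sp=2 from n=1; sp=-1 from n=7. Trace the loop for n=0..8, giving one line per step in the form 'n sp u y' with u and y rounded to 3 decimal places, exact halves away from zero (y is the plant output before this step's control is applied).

(exact arithmetic carried between steps; '≈' marks a value shown rounded to 6 d.p. or computed from one; I and e_prev carry over from the previous line; the table rounds u and y to 3 d.p., halves away from zero)
n=0: y=0, sp=-2, e=sp−y=-2; I=-2, D=e−e_prev=-2; u=2·(-2)+1/4·(-2)+1/2·(-2)=-5.5; next y=-3/5·0+1/4·(-5.5)=-1.375
n=1: y=-1.375, sp=2, e=sp−y=3.375; I=1.375, D=e−e_prev=5.375; u=2·3.375+1/4·1.375+1/2·5.375=9.78125; next y=-3/5·(-1.375)+1/4·9.78125≈3.270313
n=2: y≈3.270313, sp=2, e=sp−y≈-1.270313; I≈0.104688, D=e−e_prev≈-4.645313; u=2·(-1.270313)+1/4·0.104688+1/2·(-4.645313)≈-4.837109; next y=-3/5·3.270313+1/4·(-4.837109)≈-3.171465
n=3: y≈-3.171465, sp=2, e=sp−y≈5.171465; I≈5.276152, D=e−e_prev≈6.441777; u=2·5.171465+1/4·5.276152+1/2·6.441777≈14.882856; next y=-3/5·(-3.171465)+1/4·14.882856≈5.623593
n=4: y≈5.623593, sp=2, e=sp−y≈-3.623593; I≈1.652559, D=e−e_prev≈-8.795058; u=2·(-3.623593)+1/4·1.652559+1/2·(-8.795058)≈-11.231575; next y=-3/5·5.623593+1/4·(-11.231575)≈-6.182050
n=5: y≈-6.182050, sp=2, e=sp−y≈8.182050; I≈9.834609, D=e−e_prev≈11.805643; u=2·8.182050+1/4·9.834609+1/2·11.805643≈24.725573; next y=-3/5·(-6.182050)+1/4·24.725573≈9.890623
n=6: y≈9.890623, sp=2, e=sp−y≈-7.890623; I≈1.943986, D=e−e_prev≈-16.072673; u=2·(-7.890623)+1/4·1.943986+1/2·(-16.072673)≈-23.331586; next y=-3/5·9.890623+1/4·(-23.331586)≈-11.767270
n=7: y≈-11.767270, sp=-1, e=sp−y≈10.767270; I≈12.711256, D=e−e_prev≈18.657893; u=2·10.767270+1/4·12.711256+1/2·18.657893≈34.041301; next y=-3/5·(-11.767270)+1/4·34.041301≈15.570687
n=8: y≈15.570687, sp=-1, e=sp−y≈-16.570687; I≈-3.859431, D=e−e_prev≈-27.337958; u=2·(-16.570687)+1/4·(-3.859431)+1/2·(-27.337958)≈-47.775211; next y=-3/5·15.570687+1/4·(-47.775211)≈-21.286215

0 -2 -5.500 0.000
1 2 9.781 -1.375
2 2 -4.837 3.270
3 2 14.883 -3.171
4 2 -11.232 5.624
5 2 24.726 -6.182
6 2 -23.332 9.891
7 -1 34.041 -11.767
8 -1 -47.775 15.571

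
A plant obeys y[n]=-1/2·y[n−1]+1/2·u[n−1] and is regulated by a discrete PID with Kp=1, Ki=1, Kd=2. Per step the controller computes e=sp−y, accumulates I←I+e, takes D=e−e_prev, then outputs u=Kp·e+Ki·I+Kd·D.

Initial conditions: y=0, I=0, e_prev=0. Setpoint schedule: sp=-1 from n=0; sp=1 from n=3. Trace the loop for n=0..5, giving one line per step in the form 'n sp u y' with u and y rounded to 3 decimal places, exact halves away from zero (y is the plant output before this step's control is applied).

(exact arithmetic carried between steps; '≈' marks a value shown rounded to 6 d.p. or computed from one; I and e_prev carry over from the previous line; the table rounds u and y to 3 d.p., halves away from zero)
n=0: y=0, sp=-1, e=sp−y=-1; I=-1, D=e−e_prev=-1; u=1·(-1)+1·(-1)+2·(-1)=-4; next y=-1/2·0+1/2·(-4)=-2
n=1: y=-2, sp=-1, e=sp−y=1; I=0, D=e−e_prev=2; u=1·1+1·0+2·2=5; next y=-1/2·(-2)+1/2·5=3.5
n=2: y=3.5, sp=-1, e=sp−y=-4.5; I=-4.5, D=e−e_prev=-5.5; u=1·(-4.5)+1·(-4.5)+2·(-5.5)=-20; next y=-1/2·3.5+1/2·(-20)=-11.75
n=3: y=-11.75, sp=1, e=sp−y=12.75; I=8.25, D=e−e_prev=17.25; u=1·12.75+1·8.25+2·17.25=55.5; next y=-1/2·(-11.75)+1/2·55.5=33.625
n=4: y=33.625, sp=1, e=sp−y=-32.625; I=-24.375, D=e−e_prev=-45.375; u=1·(-32.625)+1·(-24.375)+2·(-45.375)=-147.75; next y=-1/2·33.625+1/2·(-147.75)=-90.6875
n=5: y=-90.6875, sp=1, e=sp−y=91.6875; I=67.3125, D=e−e_prev=124.3125; u=1·91.6875+1·67.3125+2·124.3125=407.625; next y=-1/2·(-90.6875)+1/2·407.625=249.15625

0 -1 -4.000 0.000
1 -1 5.000 -2.000
2 -1 -20.000 3.500
3 1 55.500 -11.750
4 1 -147.750 33.625
5 1 407.625 -90.688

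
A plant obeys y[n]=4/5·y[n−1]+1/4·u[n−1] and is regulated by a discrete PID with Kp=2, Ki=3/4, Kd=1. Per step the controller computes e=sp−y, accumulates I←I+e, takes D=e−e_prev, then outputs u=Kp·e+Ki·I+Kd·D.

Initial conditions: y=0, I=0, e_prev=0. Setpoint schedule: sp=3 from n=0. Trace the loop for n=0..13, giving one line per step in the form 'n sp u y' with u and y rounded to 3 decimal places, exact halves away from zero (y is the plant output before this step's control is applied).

(exact arithmetic carried between steps; '≈' marks a value shown rounded to 6 d.p. or computed from one; I and e_prev carry over from the previous line; the table rounds u and y to 3 d.p., halves away from zero)
n=0: y=0, sp=3, e=sp−y=3; I=3, D=e−e_prev=3; u=2·3+3/4·3+1·3=11.25; next y=4/5·0+1/4·11.25=2.8125
n=1: y=2.8125, sp=3, e=sp−y=0.1875; I=3.1875, D=e−e_prev=-2.8125; u=2·0.1875+3/4·3.1875+1·(-2.8125)=-0.046875; next y=4/5·2.8125+1/4·(-0.046875)≈2.238281
n=2: y≈2.238281, sp=3, e=sp−y≈0.761719; I≈3.949219, D=e−e_prev≈0.574219; u=2·0.761719+3/4·3.949219+1·0.574219≈5.059570; next y=4/5·2.238281+1/4·5.059570≈3.055518
n=3: y≈3.055518, sp=3, e=sp−y≈-0.055518; I≈3.893701, D=e−e_prev≈-0.817236; u=2·(-0.055518)+3/4·3.893701+1·(-0.817236)≈1.992004; next y=4/5·3.055518+1/4·1.992004≈2.942415
n=4: y≈2.942415, sp=3, e=sp−y≈0.057585; I≈3.951286, D=e−e_prev≈0.113102; u=2·0.057585+3/4·3.951286+1·0.113102≈3.191737; next y=4/5·2.942415+1/4·3.191737≈3.151866
n=5: y≈3.151866, sp=3, e=sp−y≈-0.151866; I≈3.799420, D=e−e_prev≈-0.209451; u=2·(-0.151866)+3/4·3.799420+1·(-0.209451)≈2.336381; next y=4/5·3.151866+1/4·2.336381≈3.105588
n=6: y≈3.105588, sp=3, e=sp−y≈-0.105588; I≈3.693831, D=e−e_prev≈0.046278; u=2·(-0.105588)+3/4·3.693831+1·0.046278≈2.605475; next y=4/5·3.105588+1/4·2.605475≈3.135839
n=7: y≈3.135839, sp=3, e=sp−y≈-0.135839; I≈3.557992, D=e−e_prev≈-0.030251; u=2·(-0.135839)+3/4·3.557992+1·(-0.030251)≈2.366564; next y=4/5·3.135839+1/4·2.366564≈3.100313
n=8: y≈3.100313, sp=3, e=sp−y≈-0.100313; I≈3.457679, D=e−e_prev≈0.035527; u=2·(-0.100313)+3/4·3.457679+1·0.035527≈2.428161; next y=4/5·3.100313+1/4·2.428161≈3.087290
n=9: y≈3.087290, sp=3, e=sp−y≈-0.087290; I≈3.370389, D=e−e_prev≈0.013022; u=2·(-0.087290)+3/4·3.370389+1·0.013022≈2.366233; next y=4/5·3.087290+1/4·2.366233≈3.061391
n=10: y≈3.061391, sp=3, e=sp−y≈-0.061391; I≈3.308999, D=e−e_prev≈0.025900; u=2·(-0.061391)+3/4·3.308999+1·0.025900≈2.384867; next y=4/5·3.061391+1/4·2.384867≈3.045329
n=11: y≈3.045329, sp=3, e=sp−y≈-0.045329; I≈3.263669, D=e−e_prev≈0.016061; u=2·(-0.045329)+3/4·3.263669+1·0.016061≈2.373154; next y=4/5·3.045329+1/4·2.373154≈3.029552
n=12: y≈3.029552, sp=3, e=sp−y≈-0.029552; I≈3.234117, D=e−e_prev≈0.015777; u=2·(-0.029552)+3/4·3.234117+1·0.015777≈2.382261; next y=4/5·3.029552+1/4·2.382261≈3.019207
n=13: y≈3.019207, sp=3, e=sp−y≈-0.019207; I≈3.214910, D=e−e_prev≈0.010345; u=2·(-0.019207)+3/4·3.214910+1·0.010345≈2.383114; next y=4/5·3.019207+1/4·2.383114≈3.011144

0 3 11.250 0.000
1 3 -0.047 2.813
2 3 5.060 2.238
3 3 1.992 3.056
4 3 3.192 2.942
5 3 2.336 3.152
6 3 2.605 3.106
7 3 2.367 3.136
8 3 2.428 3.100
9 3 2.366 3.087
10 3 2.385 3.061
11 3 2.373 3.045
12 3 2.382 3.030
13 3 2.383 3.019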